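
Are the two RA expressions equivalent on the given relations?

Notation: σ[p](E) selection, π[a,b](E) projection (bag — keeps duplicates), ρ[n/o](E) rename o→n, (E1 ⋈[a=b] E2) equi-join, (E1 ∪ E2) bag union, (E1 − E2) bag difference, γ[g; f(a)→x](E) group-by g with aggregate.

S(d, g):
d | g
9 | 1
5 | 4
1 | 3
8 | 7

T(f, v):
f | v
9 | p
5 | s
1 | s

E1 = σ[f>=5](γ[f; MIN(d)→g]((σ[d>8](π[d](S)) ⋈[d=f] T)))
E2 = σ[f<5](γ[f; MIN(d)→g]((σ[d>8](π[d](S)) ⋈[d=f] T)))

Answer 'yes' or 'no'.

E1 row counts bottom-up:
  S → 4
  π[d](S) → 4
  σ[d>8](π[d](S)) → 1
  T → 3
  (σ[d>8](π[d](S)) ⋈[d=f] T) → 1
  γ[f; MIN(d)→g]((σ[d>8](π[d](S)) ⋈[d=f] T)) → 1
  σ[f>=5](γ[f; MIN(d)→g]((σ[d>8](π[d](S)) ⋈[d=f] T))) → 1
E2 row counts bottom-up:
  S → 4
  π[d](S) → 4
  σ[d>8](π[d](S)) → 1
  T → 3
  (σ[d>8](π[d](S)) ⋈[d=f] T) → 1
  γ[f; MIN(d)→g]((σ[d>8](π[d](S)) ⋈[d=f] T)) → 1
  σ[f<5](γ[f; MIN(d)→g]((σ[d>8](π[d](S)) ⋈[d=f] T))) → 0

E1 result:
f | g
9 | 9
E2 result:
f | g
(0 rows)
Witness: (9, 9) appears 1× in E1 but 0× in E2.

no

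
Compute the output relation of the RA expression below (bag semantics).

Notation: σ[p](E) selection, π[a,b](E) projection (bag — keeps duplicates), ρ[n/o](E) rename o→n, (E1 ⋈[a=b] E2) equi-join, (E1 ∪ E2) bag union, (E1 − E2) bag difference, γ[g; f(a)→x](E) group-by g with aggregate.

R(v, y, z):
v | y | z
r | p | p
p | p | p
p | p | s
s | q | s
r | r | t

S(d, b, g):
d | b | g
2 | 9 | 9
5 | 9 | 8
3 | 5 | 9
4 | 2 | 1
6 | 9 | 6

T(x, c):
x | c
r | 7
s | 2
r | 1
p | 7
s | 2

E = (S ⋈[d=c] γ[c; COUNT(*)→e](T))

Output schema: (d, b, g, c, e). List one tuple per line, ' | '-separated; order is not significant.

Subexpression sizes:
  S → 5
  T → 5
  γ[c; COUNT(*)→e](T) → 3
  (S ⋈[d=c] γ[c; COUNT(*)→e](T)) → 1

== RESULT ==
d | b | g | c | e
2 | 9 | 9 | 2 | 2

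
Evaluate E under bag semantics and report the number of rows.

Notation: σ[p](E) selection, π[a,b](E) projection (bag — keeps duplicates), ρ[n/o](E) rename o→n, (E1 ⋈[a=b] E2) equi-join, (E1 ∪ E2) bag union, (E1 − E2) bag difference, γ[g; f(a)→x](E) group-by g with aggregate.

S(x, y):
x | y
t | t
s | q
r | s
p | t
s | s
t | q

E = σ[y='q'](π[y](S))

Per-node cardinality:
  S → 6
  π[y](S) → 6
  σ[y='q'](π[y](S)) → 2

|E| = 2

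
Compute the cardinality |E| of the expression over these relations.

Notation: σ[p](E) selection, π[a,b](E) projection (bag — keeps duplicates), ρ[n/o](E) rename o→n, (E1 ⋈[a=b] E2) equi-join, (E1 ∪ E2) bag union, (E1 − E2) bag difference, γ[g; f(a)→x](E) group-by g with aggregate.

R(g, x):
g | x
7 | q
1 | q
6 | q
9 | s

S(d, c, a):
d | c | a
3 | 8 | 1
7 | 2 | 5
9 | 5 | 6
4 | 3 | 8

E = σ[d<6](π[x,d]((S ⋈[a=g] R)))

Per-node cardinality:
  S → 4
  R → 4
  (S ⋈[a=g] R) → 2
  π[x,d]((S ⋈[a=g] R)) → 2
  σ[d<6](π[x,d]((S ⋈[a=g] R))) → 1

|E| = 1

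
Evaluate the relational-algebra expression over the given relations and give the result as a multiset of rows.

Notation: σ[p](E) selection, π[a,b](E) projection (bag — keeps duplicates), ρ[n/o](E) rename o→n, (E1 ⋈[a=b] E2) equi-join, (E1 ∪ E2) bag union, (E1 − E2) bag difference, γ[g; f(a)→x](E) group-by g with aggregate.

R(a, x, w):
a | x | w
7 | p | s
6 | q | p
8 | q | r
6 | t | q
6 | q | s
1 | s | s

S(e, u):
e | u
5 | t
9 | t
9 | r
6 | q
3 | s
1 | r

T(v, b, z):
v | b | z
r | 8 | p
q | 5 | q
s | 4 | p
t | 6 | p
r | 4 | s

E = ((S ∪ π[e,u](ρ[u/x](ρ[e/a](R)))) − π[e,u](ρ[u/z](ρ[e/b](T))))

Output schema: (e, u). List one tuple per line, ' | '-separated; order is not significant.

Per-node cardinality:
  S → 6
  R → 6
  ρ[e/a](R) → 6
  ρ[u/x](ρ[e/a](R)) → 6
  π[e,u](ρ[u/x](ρ[e/a](R))) → 6
  (S ∪ π[e,u](ρ[u/x](ρ[e/a](R)))) → 12
  T → 5
  ρ[e/b](T) → 5
  ρ[u/z](ρ[e/b](T)) → 5
  π[e,u](ρ[u/z](ρ[e/b](T))) → 5
  ((S ∪ π[e,u](ρ[u/x](ρ[e/a](R)))) − π[e,u](ρ[u/z](ρ[e/b](T)))) → 12

== RESULT ==
e | u
1 | r
1 | s
3 | s
5 | t
6 | q
6 | q
6 | q
6 | t
7 | p
8 | q
9 | r
9 | t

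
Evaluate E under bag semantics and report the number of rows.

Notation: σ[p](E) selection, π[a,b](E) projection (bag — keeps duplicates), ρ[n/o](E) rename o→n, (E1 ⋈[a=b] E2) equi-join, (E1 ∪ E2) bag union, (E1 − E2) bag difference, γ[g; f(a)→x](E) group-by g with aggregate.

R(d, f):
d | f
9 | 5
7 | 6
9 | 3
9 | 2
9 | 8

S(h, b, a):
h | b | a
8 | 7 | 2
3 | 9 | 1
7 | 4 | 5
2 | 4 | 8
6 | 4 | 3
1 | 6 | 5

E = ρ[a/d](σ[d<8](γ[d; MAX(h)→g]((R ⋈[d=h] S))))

Subexpression sizes:
  R → 5
  S → 6
  (R ⋈[d=h] S) → 1
  γ[d; MAX(h)→g]((R ⋈[d=h] S)) → 1
  σ[d<8](γ[d; MAX(h)→g]((R ⋈[d=h] S))) → 1
  ρ[a/d](σ[d<8](γ[d; MAX(h)→g]((R ⋈[d=h] S)))) → 1

|E| = 1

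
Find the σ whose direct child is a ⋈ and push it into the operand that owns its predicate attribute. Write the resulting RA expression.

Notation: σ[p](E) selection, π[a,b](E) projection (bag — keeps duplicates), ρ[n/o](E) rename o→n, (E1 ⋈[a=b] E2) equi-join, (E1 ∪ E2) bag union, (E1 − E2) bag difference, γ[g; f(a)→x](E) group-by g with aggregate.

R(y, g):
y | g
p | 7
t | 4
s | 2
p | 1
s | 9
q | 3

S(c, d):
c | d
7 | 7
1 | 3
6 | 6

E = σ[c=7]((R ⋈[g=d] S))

σ filters on c, owned by the right side.
E' = (R ⋈[g=d] σ[c=7](S))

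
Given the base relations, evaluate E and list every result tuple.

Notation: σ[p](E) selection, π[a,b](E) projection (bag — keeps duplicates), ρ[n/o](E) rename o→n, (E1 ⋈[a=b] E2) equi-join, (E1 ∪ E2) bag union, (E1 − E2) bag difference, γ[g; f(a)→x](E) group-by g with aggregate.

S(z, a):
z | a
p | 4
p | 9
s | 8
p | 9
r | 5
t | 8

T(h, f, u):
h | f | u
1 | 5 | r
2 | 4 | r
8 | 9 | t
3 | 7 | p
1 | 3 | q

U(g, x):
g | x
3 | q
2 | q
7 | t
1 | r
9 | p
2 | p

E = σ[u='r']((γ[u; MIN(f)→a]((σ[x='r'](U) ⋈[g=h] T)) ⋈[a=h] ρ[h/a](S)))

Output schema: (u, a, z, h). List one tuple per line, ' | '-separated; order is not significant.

Stepwise |·|:
  U → 6
  σ[x='r'](U) → 1
  T → 5
  (σ[x='r'](U) ⋈[g=h] T) → 2
  γ[u; MIN(f)→a]((σ[x='r'](U) ⋈[g=h] T)) → 2
  S → 6
  ρ[h/a](S) → 6
  (γ[u; MIN(f)→a]((σ[x='r'](U) ⋈[g=h] T)) ⋈[a=h] ρ[h/a](S)) → 1
  σ[u='r']((γ[u; MIN(f)→a]((σ[x='r'](U) ⋈[g=h] T)) ⋈[a=h] ρ[h/a](S))) → 1

== RESULT ==
u | a | z | h
r | 5 | r | 5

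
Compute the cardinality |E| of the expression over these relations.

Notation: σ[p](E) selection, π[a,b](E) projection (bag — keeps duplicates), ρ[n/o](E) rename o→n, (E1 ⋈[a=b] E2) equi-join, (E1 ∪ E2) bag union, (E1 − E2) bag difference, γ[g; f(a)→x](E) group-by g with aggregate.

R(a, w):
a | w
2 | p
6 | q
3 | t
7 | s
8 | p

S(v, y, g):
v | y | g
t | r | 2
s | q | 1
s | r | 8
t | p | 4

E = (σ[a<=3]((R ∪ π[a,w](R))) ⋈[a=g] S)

Row counts bottom-up:
  R → 5
  R → 5
  π[a,w](R) → 5
  (R ∪ π[a,w](R)) → 10
  σ[a<=3]((R ∪ π[a,w](R))) → 4
  S → 4
  (σ[a<=3]((R ∪ π[a,w](R))) ⋈[a=g] S) → 2

|E| = 2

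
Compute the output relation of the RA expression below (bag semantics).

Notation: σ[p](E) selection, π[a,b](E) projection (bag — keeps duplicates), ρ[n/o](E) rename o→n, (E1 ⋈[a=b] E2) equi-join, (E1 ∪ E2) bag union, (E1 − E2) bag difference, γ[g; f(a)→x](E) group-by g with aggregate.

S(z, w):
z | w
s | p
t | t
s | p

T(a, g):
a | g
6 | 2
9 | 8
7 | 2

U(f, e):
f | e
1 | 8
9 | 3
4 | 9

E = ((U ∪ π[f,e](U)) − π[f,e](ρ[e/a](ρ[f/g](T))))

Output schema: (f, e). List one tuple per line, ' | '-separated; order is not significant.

Per-node cardinality:
  U → 3
  U → 3
  π[f,e](U) → 3
  (U ∪ π[f,e](U)) → 6
  T → 3
  ρ[f/g](T) → 3
  ρ[e/a](ρ[f/g](T)) → 3
  π[f,e](ρ[e/a](ρ[f/g](T))) → 3
  ((U ∪ π[f,e](U)) − π[f,e](ρ[e/a](ρ[f/g](T)))) → 6

== RESULT ==
f | e
1 | 8
1 | 8
4 | 9
4 | 9
9 | 3
9 | 3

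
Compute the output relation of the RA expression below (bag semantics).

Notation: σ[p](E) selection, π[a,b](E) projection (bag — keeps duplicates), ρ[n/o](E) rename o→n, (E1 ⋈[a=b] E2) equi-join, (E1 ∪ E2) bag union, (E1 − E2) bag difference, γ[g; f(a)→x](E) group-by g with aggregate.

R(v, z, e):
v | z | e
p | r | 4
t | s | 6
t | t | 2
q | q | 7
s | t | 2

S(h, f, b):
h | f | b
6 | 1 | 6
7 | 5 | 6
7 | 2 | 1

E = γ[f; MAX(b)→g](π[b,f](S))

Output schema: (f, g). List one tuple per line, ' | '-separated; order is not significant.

Subexpression sizes:
  S → 3
  π[b,f](S) → 3
  γ[f; MAX(b)→g](π[b,f](S)) → 3

== RESULT ==
f | g
1 | 6
2 | 1
5 | 6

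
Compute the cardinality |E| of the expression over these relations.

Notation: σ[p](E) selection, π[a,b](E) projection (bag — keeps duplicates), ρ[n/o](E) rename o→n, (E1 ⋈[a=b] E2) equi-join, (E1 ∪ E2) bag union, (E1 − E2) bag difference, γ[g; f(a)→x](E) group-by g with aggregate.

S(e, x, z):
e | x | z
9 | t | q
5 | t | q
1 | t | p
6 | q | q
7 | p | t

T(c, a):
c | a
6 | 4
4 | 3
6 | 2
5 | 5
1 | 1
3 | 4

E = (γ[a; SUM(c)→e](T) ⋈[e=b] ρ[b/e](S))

Row counts bottom-up:
  T → 6
  γ[a; SUM(c)→e](T) → 5
  S → 5
  ρ[b/e](S) → 5
  (γ[a; SUM(c)→e](T) ⋈[e=b] ρ[b/e](S)) → 4

|E| = 4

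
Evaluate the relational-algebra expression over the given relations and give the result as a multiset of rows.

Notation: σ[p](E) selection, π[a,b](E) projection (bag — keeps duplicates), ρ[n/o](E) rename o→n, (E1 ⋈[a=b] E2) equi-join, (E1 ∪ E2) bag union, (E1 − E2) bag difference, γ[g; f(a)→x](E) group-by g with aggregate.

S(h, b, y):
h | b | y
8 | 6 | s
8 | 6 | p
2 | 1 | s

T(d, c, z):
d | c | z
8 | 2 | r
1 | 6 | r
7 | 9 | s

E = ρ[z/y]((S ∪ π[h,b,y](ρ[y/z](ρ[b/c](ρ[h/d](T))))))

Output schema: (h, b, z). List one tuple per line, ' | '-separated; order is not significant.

Subexpression sizes:
  S → 3
  T → 3
  ρ[h/d](T) → 3
  ρ[b/c](ρ[h/d](T)) → 3
  ρ[y/z](ρ[b/c](ρ[h/d](T))) → 3
  π[h,b,y](ρ[y/z](ρ[b/c](ρ[h/d](T)))) → 3
  (S ∪ π[h,b,y](ρ[y/z](ρ[b/c](ρ[h/d](T))))) → 6
  ρ[z/y]((S ∪ π[h,b,y](ρ[y/z](ρ[b/c](ρ[h/d](T)))))) → 6

== RESULT ==
h | b | z
1 | 6 | r
2 | 1 | s
7 | 9 | s
8 | 2 | r
8 | 6 | p
8 | 6 | s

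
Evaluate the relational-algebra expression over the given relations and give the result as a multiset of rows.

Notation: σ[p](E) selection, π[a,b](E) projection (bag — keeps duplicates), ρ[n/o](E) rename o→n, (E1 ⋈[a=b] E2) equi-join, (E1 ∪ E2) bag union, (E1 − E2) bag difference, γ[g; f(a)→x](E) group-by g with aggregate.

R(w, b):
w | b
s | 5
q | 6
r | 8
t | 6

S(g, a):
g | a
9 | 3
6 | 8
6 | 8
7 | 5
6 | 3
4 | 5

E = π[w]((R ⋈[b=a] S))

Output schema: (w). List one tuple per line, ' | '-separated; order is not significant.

Row counts bottom-up:
  R → 4
  S → 6
  (R ⋈[b=a] S) → 4
  π[w]((R ⋈[b=a] S)) → 4

== RESULT ==
w
r
r
s
s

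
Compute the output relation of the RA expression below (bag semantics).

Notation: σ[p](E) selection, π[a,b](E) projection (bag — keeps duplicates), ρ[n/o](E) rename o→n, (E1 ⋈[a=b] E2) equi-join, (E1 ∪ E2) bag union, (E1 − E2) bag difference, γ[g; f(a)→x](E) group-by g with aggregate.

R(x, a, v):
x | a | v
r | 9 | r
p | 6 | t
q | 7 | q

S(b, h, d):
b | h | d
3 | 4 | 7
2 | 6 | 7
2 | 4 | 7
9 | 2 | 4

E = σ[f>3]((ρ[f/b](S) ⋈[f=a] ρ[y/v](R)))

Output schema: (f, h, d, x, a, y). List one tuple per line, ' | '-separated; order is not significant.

Row counts bottom-up:
  S → 4
  ρ[f/b](S) → 4
  R → 3
  ρ[y/v](R) → 3
  (ρ[f/b](S) ⋈[f=a] ρ[y/v](R)) → 1
  σ[f>3]((ρ[f/b](S) ⋈[f=a] ρ[y/v](R))) → 1

== RESULT ==
f | h | d | x | a | y
9 | 2 | 4 | r | 9 | r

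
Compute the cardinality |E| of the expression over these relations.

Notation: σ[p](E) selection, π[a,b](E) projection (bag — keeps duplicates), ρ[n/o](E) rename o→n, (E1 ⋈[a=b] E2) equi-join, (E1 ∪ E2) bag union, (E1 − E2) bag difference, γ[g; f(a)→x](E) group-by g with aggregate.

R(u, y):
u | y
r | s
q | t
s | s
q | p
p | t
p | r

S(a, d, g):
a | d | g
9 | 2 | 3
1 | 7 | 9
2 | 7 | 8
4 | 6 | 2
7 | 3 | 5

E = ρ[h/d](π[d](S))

Per-node cardinality:
  S → 5
  π[d](S) → 5
  ρ[h/d](π[d](S)) → 5

|E| = 5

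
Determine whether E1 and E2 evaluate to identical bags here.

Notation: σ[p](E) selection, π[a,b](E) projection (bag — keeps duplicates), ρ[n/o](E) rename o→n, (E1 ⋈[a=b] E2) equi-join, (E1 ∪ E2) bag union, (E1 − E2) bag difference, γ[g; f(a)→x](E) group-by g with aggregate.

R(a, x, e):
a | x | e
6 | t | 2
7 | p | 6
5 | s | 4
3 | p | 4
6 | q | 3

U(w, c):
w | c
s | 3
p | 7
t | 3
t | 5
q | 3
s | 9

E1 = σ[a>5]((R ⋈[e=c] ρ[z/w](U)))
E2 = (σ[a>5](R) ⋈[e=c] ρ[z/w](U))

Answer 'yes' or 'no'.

E1 row counts bottom-up:
  R → 5
  U → 6
  ρ[z/w](U) → 6
  (R ⋈[e=c] ρ[z/w](U)) → 3
  σ[a>5]((R ⋈[e=c] ρ[z/w](U))) → 3
E2 row counts bottom-up:
  R → 5
  σ[a>5](R) → 3
  U → 6
  ρ[z/w](U) → 6
  (σ[a>5](R) ⋈[e=c] ρ[z/w](U)) → 3

E1 and E2 produce the same multiset:
a | x | e | z | c
6 | q | 3 | q | 3
6 | q | 3 | s | 3
6 | q | 3 | t | 3

yes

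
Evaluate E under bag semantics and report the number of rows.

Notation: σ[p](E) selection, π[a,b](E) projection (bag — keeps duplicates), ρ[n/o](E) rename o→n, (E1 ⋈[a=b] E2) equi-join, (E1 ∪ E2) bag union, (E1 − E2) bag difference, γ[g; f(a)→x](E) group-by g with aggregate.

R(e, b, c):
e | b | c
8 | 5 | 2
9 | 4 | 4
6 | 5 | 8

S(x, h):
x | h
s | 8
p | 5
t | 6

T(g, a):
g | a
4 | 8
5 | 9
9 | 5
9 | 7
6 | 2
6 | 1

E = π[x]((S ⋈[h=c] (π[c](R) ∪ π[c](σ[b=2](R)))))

Row counts bottom-up:
  S → 3
  R → 3
  π[c](R) → 3
  R → 3
  σ[b=2](R) → 0
  π[c](σ[b=2](R)) → 0
  (π[c](R) ∪ π[c](σ[b=2](R))) → 3
  (S ⋈[h=c] (π[c](R) ∪ π[c](σ[b=2](R)))) → 1
  π[x]((S ⋈[h=c] (π[c](R) ∪ π[c](σ[b=2](R))))) → 1

|E| = 1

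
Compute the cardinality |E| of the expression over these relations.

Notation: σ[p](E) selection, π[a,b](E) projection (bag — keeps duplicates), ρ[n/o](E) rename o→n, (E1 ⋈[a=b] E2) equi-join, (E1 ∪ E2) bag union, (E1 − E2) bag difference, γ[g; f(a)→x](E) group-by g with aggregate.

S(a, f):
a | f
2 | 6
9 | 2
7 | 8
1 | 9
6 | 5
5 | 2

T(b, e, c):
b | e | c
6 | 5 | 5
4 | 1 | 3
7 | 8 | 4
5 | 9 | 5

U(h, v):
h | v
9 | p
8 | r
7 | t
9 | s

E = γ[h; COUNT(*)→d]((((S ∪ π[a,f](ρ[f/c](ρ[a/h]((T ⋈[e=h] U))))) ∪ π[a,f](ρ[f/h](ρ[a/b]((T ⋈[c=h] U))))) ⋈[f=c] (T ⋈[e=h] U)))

Row counts bottom-up:
  S → 6
  T → 4
  U → 4
  (T ⋈[e=h] U) → 3
  ρ[a/h]((T ⋈[e=h] U)) → 3
  ρ[f/c](ρ[a/h]((T ⋈[e=h] U))) → 3
  π[a,f](ρ[f/c](ρ[a/h]((T ⋈[e=h] U)))) → 3
  (S ∪ π[a,f](ρ[f/c](ρ[a/h]((T ⋈[e=h] U))))) → 9
  T → 4
  U → 4
  (T ⋈[c=h] U) → 0
  ρ[a/b]((T ⋈[c=h] U)) → 0
  ρ[f/h](ρ[a/b]((T ⋈[c=h] U))) → 0
  π[a,f](ρ[f/h](ρ[a/b]((T ⋈[c=h] U)))) → 0
  ((S ∪ π[a,f](ρ[f/c](ρ[a/h]((T ⋈[e=h] U))))) ∪ π[a,f](ρ[f/h](ρ[a/b]((T ⋈[c=h] U))))) → 9
  T → 4
  U → 4
  (T ⋈[e=h] U) → 3
  (((S ∪ π[a,f](ρ[f/c](ρ[a/h]((T ⋈[e=h] U))))) ∪ π[a,f](ρ[f/h](ρ[a/b]((T ⋈[c=h] U))))) ⋈[f=c] (T ⋈[e=h] U)) → 7
  γ[h; COUNT(*)→d]((((S ∪ π[a,f](ρ[f/c](ρ[a/h]((T ⋈[e=h] U))))) ∪ π[a,f](ρ[f/h](ρ[a/b]((T ⋈[c=h] U))))) ⋈[f=c] (T ⋈[e=h] U))) → 2

|E| = 2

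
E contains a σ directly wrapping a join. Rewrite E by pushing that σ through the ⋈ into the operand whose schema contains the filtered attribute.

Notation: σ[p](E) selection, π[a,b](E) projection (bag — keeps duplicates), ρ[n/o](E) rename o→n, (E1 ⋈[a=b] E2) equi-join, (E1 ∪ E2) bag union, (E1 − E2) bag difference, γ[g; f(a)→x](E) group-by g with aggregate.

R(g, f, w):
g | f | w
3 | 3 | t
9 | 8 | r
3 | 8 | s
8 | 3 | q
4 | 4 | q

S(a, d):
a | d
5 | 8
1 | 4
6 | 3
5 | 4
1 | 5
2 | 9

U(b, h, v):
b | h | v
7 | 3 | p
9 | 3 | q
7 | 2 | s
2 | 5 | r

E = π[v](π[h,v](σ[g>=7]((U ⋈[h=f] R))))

σ filters on g, owned by the right side.
E' = π[v](π[h,v]((U ⋈[h=f] σ[g>=7](R))))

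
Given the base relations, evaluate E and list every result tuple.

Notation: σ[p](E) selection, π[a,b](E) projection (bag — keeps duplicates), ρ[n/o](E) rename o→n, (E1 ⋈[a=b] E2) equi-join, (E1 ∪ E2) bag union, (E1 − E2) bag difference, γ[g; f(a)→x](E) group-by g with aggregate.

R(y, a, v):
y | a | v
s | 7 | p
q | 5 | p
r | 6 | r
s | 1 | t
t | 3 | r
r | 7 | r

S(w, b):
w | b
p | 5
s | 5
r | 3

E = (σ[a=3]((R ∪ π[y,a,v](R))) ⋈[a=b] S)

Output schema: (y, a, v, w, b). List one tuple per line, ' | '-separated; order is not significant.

Stepwise |·|:
  R → 6
  R → 6
  π[y,a,v](R) → 6
  (R ∪ π[y,a,v](R)) → 12
  σ[a=3]((R ∪ π[y,a,v](R))) → 2
  S → 3
  (σ[a=3]((R ∪ π[y,a,v](R))) ⋈[a=b] S) → 2

== RESULT ==
y | a | v | w | b
t | 3 | r | r | 3
t | 3 | r | r | 3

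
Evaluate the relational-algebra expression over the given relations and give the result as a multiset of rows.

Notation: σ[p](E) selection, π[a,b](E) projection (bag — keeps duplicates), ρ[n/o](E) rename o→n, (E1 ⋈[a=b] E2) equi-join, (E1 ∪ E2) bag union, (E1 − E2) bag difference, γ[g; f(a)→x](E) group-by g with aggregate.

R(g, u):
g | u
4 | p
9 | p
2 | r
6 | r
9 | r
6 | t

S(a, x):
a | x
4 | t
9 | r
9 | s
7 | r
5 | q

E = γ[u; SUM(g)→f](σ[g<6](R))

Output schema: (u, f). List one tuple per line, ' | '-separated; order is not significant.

Subexpression sizes:
  R → 6
  σ[g<6](R) → 2
  γ[u; SUM(g)→f](σ[g<6](R)) → 2

== RESULT ==
u | f
p | 4
r | 2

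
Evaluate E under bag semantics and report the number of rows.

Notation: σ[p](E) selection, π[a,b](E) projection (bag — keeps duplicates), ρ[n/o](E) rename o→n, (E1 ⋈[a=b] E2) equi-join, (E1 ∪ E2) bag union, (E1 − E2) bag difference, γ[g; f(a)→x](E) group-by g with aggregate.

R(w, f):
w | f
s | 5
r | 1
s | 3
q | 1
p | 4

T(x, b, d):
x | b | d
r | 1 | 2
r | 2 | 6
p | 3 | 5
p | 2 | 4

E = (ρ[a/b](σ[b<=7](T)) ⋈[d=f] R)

Stepwise |·|:
  T → 4
  σ[b<=7](T) → 4
  ρ[a/b](σ[b<=7](T)) → 4
  R → 5
  (ρ[a/b](σ[b<=7](T)) ⋈[d=f] R) → 2

|E| = 2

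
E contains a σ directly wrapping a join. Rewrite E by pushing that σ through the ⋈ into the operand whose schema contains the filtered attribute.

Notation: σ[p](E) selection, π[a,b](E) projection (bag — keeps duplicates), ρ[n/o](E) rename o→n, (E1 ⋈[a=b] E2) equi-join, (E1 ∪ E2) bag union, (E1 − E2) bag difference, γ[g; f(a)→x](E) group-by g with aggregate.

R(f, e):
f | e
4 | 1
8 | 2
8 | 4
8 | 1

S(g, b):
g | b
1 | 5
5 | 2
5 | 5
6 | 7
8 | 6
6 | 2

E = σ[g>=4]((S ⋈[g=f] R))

σ filters on g, owned by the left side.
E' = (σ[g>=4](S) ⋈[g=f] R)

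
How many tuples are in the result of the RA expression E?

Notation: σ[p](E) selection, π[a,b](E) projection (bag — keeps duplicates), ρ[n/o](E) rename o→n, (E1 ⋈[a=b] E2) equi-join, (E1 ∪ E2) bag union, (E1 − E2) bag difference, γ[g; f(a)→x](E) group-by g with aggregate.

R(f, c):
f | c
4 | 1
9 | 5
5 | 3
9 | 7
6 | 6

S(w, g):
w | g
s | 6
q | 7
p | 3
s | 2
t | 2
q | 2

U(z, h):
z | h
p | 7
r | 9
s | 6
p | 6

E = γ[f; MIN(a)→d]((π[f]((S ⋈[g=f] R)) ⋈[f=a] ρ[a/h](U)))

Stepwise |·|:
  S → 6
  R → 5
  (S ⋈[g=f] R) → 1
  π[f]((S ⋈[g=f] R)) → 1
  U → 4
  ρ[a/h](U) → 4
  (π[f]((S ⋈[g=f] R)) ⋈[f=a] ρ[a/h](U)) → 2
  γ[f; MIN(a)→d]((π[f]((S ⋈[g=f] R)) ⋈[f=a] ρ[a/h](U))) → 1

|E| = 1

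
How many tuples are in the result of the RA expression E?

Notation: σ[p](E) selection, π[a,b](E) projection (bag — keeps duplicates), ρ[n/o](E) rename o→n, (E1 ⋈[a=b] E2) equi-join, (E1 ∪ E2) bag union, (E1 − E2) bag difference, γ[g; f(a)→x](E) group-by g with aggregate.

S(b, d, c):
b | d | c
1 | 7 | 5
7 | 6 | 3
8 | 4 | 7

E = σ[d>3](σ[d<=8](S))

Row counts bottom-up:
  S → 3
  σ[d<=8](S) → 3
  σ[d>3](σ[d<=8](S)) → 3

|E| = 3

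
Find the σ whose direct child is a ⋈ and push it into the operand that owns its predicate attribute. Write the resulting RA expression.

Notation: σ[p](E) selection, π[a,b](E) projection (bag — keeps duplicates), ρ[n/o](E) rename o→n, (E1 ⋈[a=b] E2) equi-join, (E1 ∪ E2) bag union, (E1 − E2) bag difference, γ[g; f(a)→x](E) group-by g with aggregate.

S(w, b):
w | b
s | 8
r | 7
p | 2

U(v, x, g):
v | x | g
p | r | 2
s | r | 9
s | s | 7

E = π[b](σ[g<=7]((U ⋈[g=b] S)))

σ filters on g, owned by the left side.
E' = π[b]((σ[g<=7](U) ⋈[g=b] S))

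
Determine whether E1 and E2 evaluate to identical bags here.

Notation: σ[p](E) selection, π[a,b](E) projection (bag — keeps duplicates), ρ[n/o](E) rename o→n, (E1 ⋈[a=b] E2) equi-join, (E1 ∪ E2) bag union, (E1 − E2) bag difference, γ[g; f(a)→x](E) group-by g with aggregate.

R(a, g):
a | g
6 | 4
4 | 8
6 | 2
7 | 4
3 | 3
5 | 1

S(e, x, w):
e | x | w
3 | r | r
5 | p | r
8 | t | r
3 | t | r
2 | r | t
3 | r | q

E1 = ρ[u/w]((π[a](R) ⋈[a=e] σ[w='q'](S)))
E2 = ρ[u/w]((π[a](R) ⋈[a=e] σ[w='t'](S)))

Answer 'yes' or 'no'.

E1 row counts bottom-up:
  R → 6
  π[a](R) → 6
  S → 6
  σ[w='q'](S) → 1
  (π[a](R) ⋈[a=e] σ[w='q'](S)) → 1
  ρ[u/w]((π[a](R) ⋈[a=e] σ[w='q'](S))) → 1
E2 row counts bottom-up:
  R → 6
  π[a](R) → 6
  S → 6
  σ[w='t'](S) → 1
  (π[a](R) ⋈[a=e] σ[w='t'](S)) → 0
  ρ[u/w]((π[a](R) ⋈[a=e] σ[w='t'](S))) → 0

E1 result:
a | e | x | u
3 | 3 | r | q
E2 result:
a | e | x | u
(0 rows)
Witness: (3, 3, 'r', 'q') appears 1× in E1 but 0× in E2.

no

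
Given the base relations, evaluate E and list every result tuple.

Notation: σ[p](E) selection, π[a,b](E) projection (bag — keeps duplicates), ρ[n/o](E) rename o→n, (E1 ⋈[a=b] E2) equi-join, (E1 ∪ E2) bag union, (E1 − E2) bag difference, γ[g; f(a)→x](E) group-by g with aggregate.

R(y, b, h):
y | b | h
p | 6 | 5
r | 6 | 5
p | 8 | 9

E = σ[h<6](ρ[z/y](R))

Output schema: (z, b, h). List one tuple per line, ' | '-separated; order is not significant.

Per-node cardinality:
  R → 3
  ρ[z/y](R) → 3
  σ[h<6](ρ[z/y](R)) → 2

== RESULT ==
z | b | h
p | 6 | 5
r | 6 | 5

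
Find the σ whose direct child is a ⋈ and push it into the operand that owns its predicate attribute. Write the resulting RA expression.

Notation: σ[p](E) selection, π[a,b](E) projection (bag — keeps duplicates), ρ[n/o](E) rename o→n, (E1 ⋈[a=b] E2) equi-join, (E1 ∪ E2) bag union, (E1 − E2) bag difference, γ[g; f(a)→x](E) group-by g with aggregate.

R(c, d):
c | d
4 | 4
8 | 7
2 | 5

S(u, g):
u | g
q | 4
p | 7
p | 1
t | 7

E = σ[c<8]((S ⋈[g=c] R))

σ filters on c, owned by the right side.
E' = (S ⋈[g=c] σ[c<8](R))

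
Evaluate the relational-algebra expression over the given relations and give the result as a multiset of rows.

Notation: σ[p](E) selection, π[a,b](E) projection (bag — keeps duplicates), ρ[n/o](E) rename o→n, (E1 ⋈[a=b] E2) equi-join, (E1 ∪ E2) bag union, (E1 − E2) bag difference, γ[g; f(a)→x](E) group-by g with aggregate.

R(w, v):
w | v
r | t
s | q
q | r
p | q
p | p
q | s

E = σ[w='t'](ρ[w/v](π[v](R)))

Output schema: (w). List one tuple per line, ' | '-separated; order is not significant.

Subexpression sizes:
  R → 6
  π[v](R) → 6
  ρ[w/v](π[v](R)) → 6
  σ[w='t'](ρ[w/v](π[v](R))) → 1

== RESULT ==
w
t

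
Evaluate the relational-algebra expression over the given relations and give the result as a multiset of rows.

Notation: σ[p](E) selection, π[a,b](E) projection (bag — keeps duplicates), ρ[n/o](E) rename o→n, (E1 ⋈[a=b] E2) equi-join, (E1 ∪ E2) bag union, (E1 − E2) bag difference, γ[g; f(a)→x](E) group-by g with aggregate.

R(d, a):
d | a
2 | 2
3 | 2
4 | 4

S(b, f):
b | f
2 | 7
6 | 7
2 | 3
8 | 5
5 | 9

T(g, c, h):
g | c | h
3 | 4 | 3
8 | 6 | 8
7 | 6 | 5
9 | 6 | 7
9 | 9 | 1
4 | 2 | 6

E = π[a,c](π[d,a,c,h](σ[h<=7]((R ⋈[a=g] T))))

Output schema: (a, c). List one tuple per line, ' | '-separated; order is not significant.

Subexpression sizes:
  R → 3
  T → 6
  (R ⋈[a=g] T) → 1
  σ[h<=7]((R ⋈[a=g] T)) → 1
  π[d,a,c,h](σ[h<=7]((R ⋈[a=g] T))) → 1
  π[a,c](π[d,a,c,h](σ[h<=7]((R ⋈[a=g] T)))) → 1

== RESULT ==
a | c
4 | 2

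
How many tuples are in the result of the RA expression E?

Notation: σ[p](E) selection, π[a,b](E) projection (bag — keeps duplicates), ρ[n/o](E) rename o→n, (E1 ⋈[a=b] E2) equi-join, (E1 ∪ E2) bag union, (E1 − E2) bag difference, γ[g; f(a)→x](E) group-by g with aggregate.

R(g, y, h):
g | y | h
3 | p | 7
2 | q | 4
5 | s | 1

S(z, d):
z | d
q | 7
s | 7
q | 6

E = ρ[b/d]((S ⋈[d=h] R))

Per-node cardinality:
  S → 3
  R → 3
  (S ⋈[d=h] R) → 2
  ρ[b/d]((S ⋈[d=h] R)) → 2

|E| = 2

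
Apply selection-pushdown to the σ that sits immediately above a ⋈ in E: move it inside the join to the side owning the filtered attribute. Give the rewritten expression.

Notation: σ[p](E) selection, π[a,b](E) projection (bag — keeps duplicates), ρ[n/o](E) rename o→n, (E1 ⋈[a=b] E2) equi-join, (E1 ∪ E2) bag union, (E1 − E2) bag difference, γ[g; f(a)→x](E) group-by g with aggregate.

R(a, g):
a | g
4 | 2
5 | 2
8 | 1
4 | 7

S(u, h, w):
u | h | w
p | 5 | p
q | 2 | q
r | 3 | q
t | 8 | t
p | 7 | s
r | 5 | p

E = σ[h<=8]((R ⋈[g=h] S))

σ filters on h, owned by the right side.
E' = (R ⋈[g=h] σ[h<=8](S))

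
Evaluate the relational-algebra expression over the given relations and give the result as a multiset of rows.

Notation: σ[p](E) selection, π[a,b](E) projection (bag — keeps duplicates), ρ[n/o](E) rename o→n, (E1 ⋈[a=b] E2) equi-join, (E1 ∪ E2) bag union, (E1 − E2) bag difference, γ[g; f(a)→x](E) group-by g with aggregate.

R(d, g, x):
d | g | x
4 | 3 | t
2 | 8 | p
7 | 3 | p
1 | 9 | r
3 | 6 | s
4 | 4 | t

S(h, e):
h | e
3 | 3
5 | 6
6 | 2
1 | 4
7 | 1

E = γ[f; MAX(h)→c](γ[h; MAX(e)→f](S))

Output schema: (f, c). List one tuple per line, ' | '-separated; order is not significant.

Subexpression sizes:
  S → 5
  γ[h; MAX(e)→f](S) → 5
  γ[f; MAX(h)→c](γ[h; MAX(e)→f](S)) → 5

== RESULT ==
f | c
1 | 7
2 | 6
3 | 3
4 | 1
6 | 5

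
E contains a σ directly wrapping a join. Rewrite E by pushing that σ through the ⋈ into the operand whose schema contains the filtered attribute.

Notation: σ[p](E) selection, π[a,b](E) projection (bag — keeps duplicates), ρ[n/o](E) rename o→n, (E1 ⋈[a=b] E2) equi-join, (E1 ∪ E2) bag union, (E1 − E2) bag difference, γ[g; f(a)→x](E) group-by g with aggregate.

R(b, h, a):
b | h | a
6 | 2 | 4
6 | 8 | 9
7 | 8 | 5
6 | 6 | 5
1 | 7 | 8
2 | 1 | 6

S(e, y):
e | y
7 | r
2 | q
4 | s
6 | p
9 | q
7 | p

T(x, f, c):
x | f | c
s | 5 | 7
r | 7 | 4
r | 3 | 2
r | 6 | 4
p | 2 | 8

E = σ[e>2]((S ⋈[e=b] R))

σ filters on e, owned by the left side.
E' = (σ[e>2](S) ⋈[e=b] R)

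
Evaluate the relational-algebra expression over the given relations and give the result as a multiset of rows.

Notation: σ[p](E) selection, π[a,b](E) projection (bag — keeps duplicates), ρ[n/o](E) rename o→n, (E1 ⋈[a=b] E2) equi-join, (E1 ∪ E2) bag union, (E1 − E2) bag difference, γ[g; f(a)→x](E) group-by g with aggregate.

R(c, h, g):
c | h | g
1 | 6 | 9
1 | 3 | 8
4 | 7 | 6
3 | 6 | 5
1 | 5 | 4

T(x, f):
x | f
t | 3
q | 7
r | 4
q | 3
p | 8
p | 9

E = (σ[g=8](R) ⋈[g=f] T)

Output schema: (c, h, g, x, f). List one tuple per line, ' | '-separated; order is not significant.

Row counts bottom-up:
  R → 5
  σ[g=8](R) → 1
  T → 6
  (σ[g=8](R) ⋈[g=f] T) → 1

== RESULT ==
c | h | g | x | f
1 | 3 | 8 | p | 8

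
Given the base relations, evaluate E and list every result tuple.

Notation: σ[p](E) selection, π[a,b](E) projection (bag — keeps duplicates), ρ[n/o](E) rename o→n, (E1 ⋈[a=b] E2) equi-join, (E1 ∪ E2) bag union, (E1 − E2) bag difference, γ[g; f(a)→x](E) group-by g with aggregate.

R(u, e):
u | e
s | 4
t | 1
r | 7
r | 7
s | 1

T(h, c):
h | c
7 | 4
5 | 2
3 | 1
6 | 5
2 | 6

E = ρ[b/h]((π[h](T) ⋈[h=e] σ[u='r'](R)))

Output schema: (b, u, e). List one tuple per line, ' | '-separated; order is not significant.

Stepwise |·|:
  T → 5
  π[h](T) → 5
  R → 5
  σ[u='r'](R) → 2
  (π[h](T) ⋈[h=e] σ[u='r'](R)) → 2
  ρ[b/h]((π[h](T) ⋈[h=e] σ[u='r'](R))) → 2

== RESULT ==
b | u | e
7 | r | 7
7 | r | 7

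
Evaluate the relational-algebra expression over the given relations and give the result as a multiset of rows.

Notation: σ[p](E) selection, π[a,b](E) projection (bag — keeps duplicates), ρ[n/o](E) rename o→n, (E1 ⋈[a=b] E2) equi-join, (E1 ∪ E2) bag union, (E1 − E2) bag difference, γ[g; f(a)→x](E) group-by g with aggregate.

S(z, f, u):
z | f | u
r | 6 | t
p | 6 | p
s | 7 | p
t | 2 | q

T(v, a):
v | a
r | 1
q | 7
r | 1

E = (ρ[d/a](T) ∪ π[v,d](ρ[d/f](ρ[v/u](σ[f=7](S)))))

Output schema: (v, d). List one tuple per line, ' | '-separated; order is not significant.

Stepwise |·|:
  T → 3
  ρ[d/a](T) → 3
  S → 4
  σ[f=7](S) → 1
  ρ[v/u](σ[f=7](S)) → 1
  ρ[d/f](ρ[v/u](σ[f=7](S))) → 1
  π[v,d](ρ[d/f](ρ[v/u](σ[f=7](S)))) → 1
  (ρ[d/a](T) ∪ π[v,d](ρ[d/f](ρ[v/u](σ[f=7](S))))) → 4

== RESULT ==
v | d
p | 7
q | 7
r | 1
r | 1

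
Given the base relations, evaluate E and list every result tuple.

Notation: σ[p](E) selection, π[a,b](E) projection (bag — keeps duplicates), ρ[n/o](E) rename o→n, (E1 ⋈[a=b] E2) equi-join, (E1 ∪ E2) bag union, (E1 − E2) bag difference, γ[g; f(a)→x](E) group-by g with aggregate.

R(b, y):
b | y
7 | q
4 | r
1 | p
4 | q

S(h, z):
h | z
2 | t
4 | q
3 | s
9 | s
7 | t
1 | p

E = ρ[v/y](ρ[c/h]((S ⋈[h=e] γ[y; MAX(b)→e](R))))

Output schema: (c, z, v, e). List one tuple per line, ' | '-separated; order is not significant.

Row counts bottom-up:
  S → 6
  R → 4
  γ[y; MAX(b)→e](R) → 3
  (S ⋈[h=e] γ[y; MAX(b)→e](R)) → 3
  ρ[c/h]((S ⋈[h=e] γ[y; MAX(b)→e](R))) → 3
  ρ[v/y](ρ[c/h]((S ⋈[h=e] γ[y; MAX(b)→e](R)))) → 3

== RESULT ==
c | z | v | e
1 | p | p | 1
4 | q | r | 4
7 | t | q | 7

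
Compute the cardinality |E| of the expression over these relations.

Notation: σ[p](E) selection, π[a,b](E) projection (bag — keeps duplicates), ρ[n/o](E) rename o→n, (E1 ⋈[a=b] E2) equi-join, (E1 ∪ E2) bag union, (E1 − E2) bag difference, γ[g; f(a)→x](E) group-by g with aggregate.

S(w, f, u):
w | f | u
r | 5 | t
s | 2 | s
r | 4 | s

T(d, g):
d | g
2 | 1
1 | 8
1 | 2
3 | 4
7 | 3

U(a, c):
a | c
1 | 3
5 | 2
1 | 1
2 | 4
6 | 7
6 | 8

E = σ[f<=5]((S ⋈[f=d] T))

Per-node cardinality:
  S → 3
  T → 5
  (S ⋈[f=d] T) → 1
  σ[f<=5]((S ⋈[f=d] T)) → 1

|E| = 1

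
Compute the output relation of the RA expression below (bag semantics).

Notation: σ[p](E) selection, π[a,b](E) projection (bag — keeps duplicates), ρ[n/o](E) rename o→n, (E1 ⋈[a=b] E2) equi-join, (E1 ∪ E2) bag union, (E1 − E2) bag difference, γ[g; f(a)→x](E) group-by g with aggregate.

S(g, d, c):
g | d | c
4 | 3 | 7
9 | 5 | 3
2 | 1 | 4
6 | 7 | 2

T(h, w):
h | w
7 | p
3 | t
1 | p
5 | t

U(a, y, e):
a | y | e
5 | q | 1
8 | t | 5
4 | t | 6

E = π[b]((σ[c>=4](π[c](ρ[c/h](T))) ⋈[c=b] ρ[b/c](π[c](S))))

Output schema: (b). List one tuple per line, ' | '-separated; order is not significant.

Row counts bottom-up:
  T → 4
  ρ[c/h](T) → 4
  π[c](ρ[c/h](T)) → 4
  σ[c>=4](π[c](ρ[c/h](T))) → 2
  S → 4
  π[c](S) → 4
  ρ[b/c](π[c](S)) → 4
  (σ[c>=4](π[c](ρ[c/h](T))) ⋈[c=b] ρ[b/c](π[c](S))) → 1
  π[b]((σ[c>=4](π[c](ρ[c/h](T))) ⋈[c=b] ρ[b/c](π[c](S)))) → 1

== RESULT ==
b
7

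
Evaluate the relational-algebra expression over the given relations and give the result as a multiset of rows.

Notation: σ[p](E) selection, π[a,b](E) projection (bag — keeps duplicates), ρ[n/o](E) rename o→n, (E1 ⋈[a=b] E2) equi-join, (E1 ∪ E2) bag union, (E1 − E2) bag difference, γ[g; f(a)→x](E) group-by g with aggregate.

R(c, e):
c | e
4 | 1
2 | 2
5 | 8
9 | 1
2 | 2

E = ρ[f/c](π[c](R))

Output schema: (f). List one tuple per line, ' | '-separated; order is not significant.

Row counts bottom-up:
  R → 5
  π[c](R) → 5
  ρ[f/c](π[c](R)) → 5

== RESULT ==
f
2
2
4
5
9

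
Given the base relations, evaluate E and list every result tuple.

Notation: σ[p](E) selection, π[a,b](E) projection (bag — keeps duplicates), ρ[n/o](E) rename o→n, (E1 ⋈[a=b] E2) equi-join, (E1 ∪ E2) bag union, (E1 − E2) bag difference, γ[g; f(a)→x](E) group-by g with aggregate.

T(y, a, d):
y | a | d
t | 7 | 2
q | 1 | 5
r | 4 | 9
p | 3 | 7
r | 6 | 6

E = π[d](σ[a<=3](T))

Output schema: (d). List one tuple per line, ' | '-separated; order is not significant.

Subexpression sizes:
  T → 5
  σ[a<=3](T) → 2
  π[d](σ[a<=3](T)) → 2

== RESULT ==
d
5
7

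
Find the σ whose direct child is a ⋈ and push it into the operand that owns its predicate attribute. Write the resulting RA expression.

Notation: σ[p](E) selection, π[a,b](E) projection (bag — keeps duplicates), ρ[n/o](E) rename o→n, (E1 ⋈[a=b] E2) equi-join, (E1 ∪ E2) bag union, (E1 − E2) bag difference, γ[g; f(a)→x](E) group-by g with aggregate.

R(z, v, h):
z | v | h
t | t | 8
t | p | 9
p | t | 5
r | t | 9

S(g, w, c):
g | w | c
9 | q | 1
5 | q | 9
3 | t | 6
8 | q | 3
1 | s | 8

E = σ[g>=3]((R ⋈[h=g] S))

σ filters on g, owned by the right side.
E' = (R ⋈[h=g] σ[g>=3](S))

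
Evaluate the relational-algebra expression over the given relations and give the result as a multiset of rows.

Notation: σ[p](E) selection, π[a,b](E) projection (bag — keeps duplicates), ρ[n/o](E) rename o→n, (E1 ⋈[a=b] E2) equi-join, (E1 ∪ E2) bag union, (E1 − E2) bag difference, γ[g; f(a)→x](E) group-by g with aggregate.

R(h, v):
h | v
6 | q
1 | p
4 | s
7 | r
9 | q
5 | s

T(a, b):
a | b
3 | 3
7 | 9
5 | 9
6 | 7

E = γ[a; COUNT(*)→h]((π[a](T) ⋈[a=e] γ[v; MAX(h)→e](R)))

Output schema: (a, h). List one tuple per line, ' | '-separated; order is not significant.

Per-node cardinality:
  T → 4
  π[a](T) → 4
  R → 6
  γ[v; MAX(h)→e](R) → 4
  (π[a](T) ⋈[a=e] γ[v; MAX(h)→e](R)) → 2
  γ[a; COUNT(*)→h]((π[a](T) ⋈[a=e] γ[v; MAX(h)→e](R))) → 2

== RESULT ==
a | h
5 | 1
7 | 1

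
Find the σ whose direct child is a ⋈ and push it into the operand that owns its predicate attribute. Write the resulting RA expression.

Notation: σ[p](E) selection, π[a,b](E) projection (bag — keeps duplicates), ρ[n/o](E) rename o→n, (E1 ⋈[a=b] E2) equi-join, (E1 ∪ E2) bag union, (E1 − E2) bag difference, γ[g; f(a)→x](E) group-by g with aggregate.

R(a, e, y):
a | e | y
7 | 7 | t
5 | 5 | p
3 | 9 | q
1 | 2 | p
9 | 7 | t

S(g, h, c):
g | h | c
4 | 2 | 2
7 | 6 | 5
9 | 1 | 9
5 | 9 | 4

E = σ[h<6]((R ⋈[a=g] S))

σ filters on h, owned by the right side.
E' = (R ⋈[a=g] σ[h<6](S))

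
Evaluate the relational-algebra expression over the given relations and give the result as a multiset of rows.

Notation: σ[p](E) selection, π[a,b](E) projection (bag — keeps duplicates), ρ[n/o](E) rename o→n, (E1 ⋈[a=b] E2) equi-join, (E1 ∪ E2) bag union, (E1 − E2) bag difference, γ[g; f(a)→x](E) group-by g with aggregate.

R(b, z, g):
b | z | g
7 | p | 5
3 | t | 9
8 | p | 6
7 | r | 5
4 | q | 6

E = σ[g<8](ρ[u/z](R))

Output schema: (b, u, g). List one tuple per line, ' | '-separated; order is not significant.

Per-node cardinality:
  R → 5
  ρ[u/z](R) → 5
  σ[g<8](ρ[u/z](R)) → 4

== RESULT ==
b | u | g
4 | q | 6
7 | p | 5
7 | r | 5
8 | p | 6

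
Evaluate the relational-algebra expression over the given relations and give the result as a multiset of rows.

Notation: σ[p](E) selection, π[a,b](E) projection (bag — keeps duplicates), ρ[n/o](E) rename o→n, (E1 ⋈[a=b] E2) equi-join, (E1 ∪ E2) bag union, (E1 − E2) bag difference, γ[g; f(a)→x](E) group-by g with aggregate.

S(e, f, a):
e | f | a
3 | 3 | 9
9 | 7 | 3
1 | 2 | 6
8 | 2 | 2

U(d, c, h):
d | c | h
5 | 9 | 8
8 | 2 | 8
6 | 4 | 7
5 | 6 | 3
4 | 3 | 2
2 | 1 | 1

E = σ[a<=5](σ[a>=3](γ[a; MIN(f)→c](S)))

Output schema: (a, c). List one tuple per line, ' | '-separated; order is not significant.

Stepwise |·|:
  S → 4
  γ[a; MIN(f)→c](S) → 4
  σ[a>=3](γ[a; MIN(f)→c](S)) → 3
  σ[a<=5](σ[a>=3](γ[a; MIN(f)→c](S))) → 1

== RESULT ==
a | c
3 | 7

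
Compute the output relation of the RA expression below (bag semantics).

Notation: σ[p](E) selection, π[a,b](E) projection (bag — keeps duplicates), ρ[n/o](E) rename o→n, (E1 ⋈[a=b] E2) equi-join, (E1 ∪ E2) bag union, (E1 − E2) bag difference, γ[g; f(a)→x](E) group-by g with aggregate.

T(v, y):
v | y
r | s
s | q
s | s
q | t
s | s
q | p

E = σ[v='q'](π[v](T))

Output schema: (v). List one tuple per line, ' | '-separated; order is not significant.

Stepwise |·|:
  T → 6
  π[v](T) → 6
  σ[v='q'](π[v](T)) → 2

== RESULT ==
v
q
q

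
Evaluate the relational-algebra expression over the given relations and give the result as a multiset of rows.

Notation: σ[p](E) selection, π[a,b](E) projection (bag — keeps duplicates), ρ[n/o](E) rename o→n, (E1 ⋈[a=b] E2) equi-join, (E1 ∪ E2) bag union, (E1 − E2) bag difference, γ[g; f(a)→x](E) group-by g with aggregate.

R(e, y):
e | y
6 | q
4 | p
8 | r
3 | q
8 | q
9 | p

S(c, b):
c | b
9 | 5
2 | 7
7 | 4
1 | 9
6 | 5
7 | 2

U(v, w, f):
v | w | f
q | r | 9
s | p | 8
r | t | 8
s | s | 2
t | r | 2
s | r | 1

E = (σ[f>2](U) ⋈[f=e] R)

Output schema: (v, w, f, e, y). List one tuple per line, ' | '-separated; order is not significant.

Subexpression sizes:
  U → 6
  σ[f>2](U) → 3
  R → 6
  (σ[f>2](U) ⋈[f=e] R) → 5

== RESULT ==
v | w | f | e | y
q | r | 9 | 9 | p
r | t | 8 | 8 | q
r | t | 8 | 8 | r
s | p | 8 | 8 | q
s | p | 8 | 8 | r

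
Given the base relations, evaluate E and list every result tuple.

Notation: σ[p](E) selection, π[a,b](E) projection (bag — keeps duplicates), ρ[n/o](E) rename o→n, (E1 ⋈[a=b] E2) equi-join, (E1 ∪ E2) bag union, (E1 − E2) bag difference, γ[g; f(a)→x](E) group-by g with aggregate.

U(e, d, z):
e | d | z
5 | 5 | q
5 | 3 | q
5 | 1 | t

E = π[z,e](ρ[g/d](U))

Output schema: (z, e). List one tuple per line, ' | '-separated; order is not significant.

Row counts bottom-up:
  U → 3
  ρ[g/d](U) → 3
  π[z,e](ρ[g/d](U)) → 3

== RESULT ==
z | e
q | 5
q | 5
t | 5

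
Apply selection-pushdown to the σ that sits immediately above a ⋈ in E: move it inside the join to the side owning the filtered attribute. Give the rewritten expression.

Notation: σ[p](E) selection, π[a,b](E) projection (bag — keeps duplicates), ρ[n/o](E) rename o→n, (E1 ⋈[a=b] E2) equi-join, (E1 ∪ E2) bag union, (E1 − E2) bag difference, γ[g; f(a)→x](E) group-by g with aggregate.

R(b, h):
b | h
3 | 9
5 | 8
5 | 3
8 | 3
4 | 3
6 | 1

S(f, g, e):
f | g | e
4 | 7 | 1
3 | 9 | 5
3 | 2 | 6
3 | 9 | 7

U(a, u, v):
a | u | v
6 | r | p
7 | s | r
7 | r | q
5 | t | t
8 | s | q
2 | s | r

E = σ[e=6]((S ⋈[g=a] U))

σ filters on e, owned by the left side.
E' = (σ[e=6](S) ⋈[g=a] U)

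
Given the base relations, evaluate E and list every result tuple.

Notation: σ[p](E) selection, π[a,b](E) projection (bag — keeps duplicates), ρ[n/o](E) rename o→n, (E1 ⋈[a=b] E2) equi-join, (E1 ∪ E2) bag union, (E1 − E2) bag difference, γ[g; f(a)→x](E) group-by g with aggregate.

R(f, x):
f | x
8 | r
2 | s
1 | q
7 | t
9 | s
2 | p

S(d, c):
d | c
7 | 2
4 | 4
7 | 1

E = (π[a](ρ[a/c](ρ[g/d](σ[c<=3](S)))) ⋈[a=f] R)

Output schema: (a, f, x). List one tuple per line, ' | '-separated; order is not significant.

Stepwise |·|:
  S → 3
  σ[c<=3](S) → 2
  ρ[g/d](σ[c<=3](S)) → 2
  ρ[a/c](ρ[g/d](σ[c<=3](S))) → 2
  π[a](ρ[a/c](ρ[g/d](σ[c<=3](S)))) → 2
  R → 6
  (π[a](ρ[a/c](ρ[g/d](σ[c<=3](S)))) ⋈[a=f] R) → 3

== RESULT ==
a | f | x
1 | 1 | q
2 | 2 | p
2 | 2 | s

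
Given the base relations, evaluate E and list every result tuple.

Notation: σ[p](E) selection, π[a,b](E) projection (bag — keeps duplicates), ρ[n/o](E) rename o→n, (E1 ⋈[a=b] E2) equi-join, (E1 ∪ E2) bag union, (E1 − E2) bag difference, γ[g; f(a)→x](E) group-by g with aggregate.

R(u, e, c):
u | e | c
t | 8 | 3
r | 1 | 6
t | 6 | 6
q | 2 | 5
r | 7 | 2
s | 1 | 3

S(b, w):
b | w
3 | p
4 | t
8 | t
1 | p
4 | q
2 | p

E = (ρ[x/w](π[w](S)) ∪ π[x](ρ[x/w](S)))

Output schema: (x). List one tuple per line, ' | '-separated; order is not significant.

Subexpression sizes:
  S → 6
  π[w](S) → 6
  ρ[x/w](π[w](S)) → 6
  S → 6
  ρ[x/w](S) → 6
  π[x](ρ[x/w](S)) → 6
  (ρ[x/w](π[w](S)) ∪ π[x](ρ[x/w](S))) → 12

== RESULT ==
x
p
p
p
p
p
p
q
q
t
t
t
t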